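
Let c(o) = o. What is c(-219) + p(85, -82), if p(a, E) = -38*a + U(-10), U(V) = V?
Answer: -3459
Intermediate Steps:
p(a, E) = -10 - 38*a (p(a, E) = -38*a - 10 = -10 - 38*a)
c(-219) + p(85, -82) = -219 + (-10 - 38*85) = -219 + (-10 - 3230) = -219 - 3240 = -3459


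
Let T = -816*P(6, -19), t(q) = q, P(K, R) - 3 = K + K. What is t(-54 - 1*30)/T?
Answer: 7/1020 ≈ 0.0068627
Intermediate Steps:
P(K, R) = 3 + 2*K (P(K, R) = 3 + (K + K) = 3 + 2*K)
T = -12240 (T = -816*(3 + 2*6) = -816*(3 + 12) = -816*15 = -12240)
t(-54 - 1*30)/T = (-54 - 1*30)/(-12240) = (-54 - 30)*(-1/12240) = -84*(-1/12240) = 7/1020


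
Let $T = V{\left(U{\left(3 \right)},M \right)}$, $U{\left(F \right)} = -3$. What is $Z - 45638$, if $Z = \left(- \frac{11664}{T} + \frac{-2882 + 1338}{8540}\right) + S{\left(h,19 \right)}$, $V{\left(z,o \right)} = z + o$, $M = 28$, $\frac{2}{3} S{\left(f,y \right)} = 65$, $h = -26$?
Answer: $- \frac{982254591}{21350} \approx -46007.0$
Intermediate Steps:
$S{\left(f,y \right)} = \frac{195}{2}$ ($S{\left(f,y \right)} = \frac{3}{2} \cdot 65 = \frac{195}{2}$)
$V{\left(z,o \right)} = o + z$
$T = 25$ ($T = 28 - 3 = 25$)
$Z = - \frac{7883291}{21350}$ ($Z = \left(- \frac{11664}{25} + \frac{-2882 + 1338}{8540}\right) + \frac{195}{2} = \left(\left(-11664\right) \frac{1}{25} - \frac{386}{2135}\right) + \frac{195}{2} = \left(- \frac{11664}{25} - \frac{386}{2135}\right) + \frac{195}{2} = - \frac{4982458}{10675} + \frac{195}{2} = - \frac{7883291}{21350} \approx -369.24$)
$Z - 45638 = - \frac{7883291}{21350} - 45638 = - \frac{982254591}{21350}$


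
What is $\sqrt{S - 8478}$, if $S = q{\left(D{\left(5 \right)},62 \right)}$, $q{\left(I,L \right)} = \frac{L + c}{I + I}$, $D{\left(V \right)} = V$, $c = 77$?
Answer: $\frac{i \sqrt{846410}}{10} \approx 92.0 i$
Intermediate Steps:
$q{\left(I,L \right)} = \frac{77 + L}{2 I}$ ($q{\left(I,L \right)} = \frac{L + 77}{I + I} = \frac{77 + L}{2 I}$)
$S = \frac{139}{10}$ ($S = \frac{77 + 62}{2 \cdot 5} = \frac{1}{2} \cdot \frac{1}{5} \cdot 139 = \frac{139}{10} \approx 13.9$)
$\sqrt{S - 8478} = \sqrt{\frac{139}{10} - 8478} = \sqrt{- \frac{84641}{10}} = \frac{i \sqrt{846410}}{10}$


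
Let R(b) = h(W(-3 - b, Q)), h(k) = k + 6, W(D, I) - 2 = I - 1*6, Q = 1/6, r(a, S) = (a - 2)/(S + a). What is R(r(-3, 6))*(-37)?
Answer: -481/6 ≈ -80.167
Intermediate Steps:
r(a, S) = (-2 + a)/(S + a)
Q = ⅙ (Q = 1*(⅙) = ⅙ ≈ 0.16667)
W(D, I) = -4 + I (W(D, I) = 2 + (I - 1*6) = 2 + (I - 6) = 2 + (-6 + I) = -4 + I)
h(k) = 6 + k
R(b) = 13/6 (R(b) = 6 + (-4 + ⅙) = 6 - 23/6 = 13/6)
R(r(-3, 6))*(-37) = (13/6)*(-37) = -481/6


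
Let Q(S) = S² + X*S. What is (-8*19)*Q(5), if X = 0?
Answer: -3800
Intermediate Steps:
Q(S) = S² (Q(S) = S² + 0*S = S² + 0 = S²)
(-8*19)*Q(5) = -8*19*5² = -152*25 = -3800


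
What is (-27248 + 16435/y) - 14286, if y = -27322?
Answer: -59726757/1438 ≈ -41535.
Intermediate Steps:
(-27248 + 16435/y) - 14286 = (-27248 + 16435/(-27322)) - 14286 = (-27248 + 16435*(-1/27322)) - 14286 = (-27248 - 865/1438) - 14286 = -39183489/1438 - 14286 = -59726757/1438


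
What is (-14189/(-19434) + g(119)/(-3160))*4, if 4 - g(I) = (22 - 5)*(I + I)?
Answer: 390473/48585 ≈ 8.0369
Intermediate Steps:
g(I) = 4 - 34*I (g(I) = 4 - (22 - 5)*(I + I) = 4 - 17*2*I = 4 - 34*I)
(-14189/(-19434) + g(119)/(-3160))*4 = (-14189/(-19434) + (4 - 34*119)/(-3160))*4 = (-14189*(-1/19434) + (4 - 4046)*(-1/3160))*4 = (14189/19434 - 4042*(-1/3160))*4 = (14189/19434 + 2021/1580)*4 = (390473/194340)*4 = 390473/48585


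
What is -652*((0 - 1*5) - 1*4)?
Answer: 5868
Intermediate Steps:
-652*((0 - 1*5) - 1*4) = -652*((0 - 5) - 4) = -652*(-5 - 4) = -652*(-9) = 5868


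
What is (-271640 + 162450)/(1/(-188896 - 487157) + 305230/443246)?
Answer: -8179908468967305/51587803486 ≈ -1.5856e+5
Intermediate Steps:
(-271640 + 162450)/(1/(-188896 - 487157) + 305230/443246) = -109190/(1/(-676053) + 305230*(1/443246)) = -109190/(-1/676053 + 152615/221623) = -109190/103175606972/149828894019 = -109190*149828894019/103175606972 = -8179908468967305/51587803486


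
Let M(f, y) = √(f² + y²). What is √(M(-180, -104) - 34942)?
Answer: √(-34942 + 4*√2701) ≈ 186.37*I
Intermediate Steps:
√(M(-180, -104) - 34942) = √(√((-180)² + (-104)²) - 34942) = √(√(32400 + 10816) - 34942) = √(√43216 - 34942) = √(4*√2701 - 34942) = √(-34942 + 4*√2701)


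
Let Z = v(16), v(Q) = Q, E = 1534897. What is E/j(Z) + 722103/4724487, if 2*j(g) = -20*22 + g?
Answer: -2417149279001/333863748 ≈ -7239.9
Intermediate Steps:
Z = 16
j(g) = -220 + g/2 (j(g) = (-20*22 + g)/2 = (-440 + g)/2 = -220 + g/2)
E/j(Z) + 722103/4724487 = 1534897/(-220 + (½)*16) + 722103/4724487 = 1534897/(-220 + 8) + 722103*(1/4724487) = 1534897/(-212) + 240701/1574829 = 1534897*(-1/212) + 240701/1574829 = -1534897/212 + 240701/1574829 = -2417149279001/333863748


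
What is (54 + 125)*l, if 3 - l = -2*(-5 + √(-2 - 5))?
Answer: -1253 + 358*I*√7 ≈ -1253.0 + 947.18*I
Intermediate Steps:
l = -7 + 2*I*√7 (l = 3 - (-2)*(-5 + √(-2 - 5)) = 3 - (-2)*(-5 + √(-7)) = 3 - (-2)*(-5 + I*√7) = 3 - (10 - 2*I*√7) = 3 + (-10 + 2*I*√7) = -7 + 2*I*√7 ≈ -7.0 + 5.2915*I)
(54 + 125)*l = (54 + 125)*(-7 + 2*I*√7) = 179*(-7 + 2*I*√7) = -1253 + 358*I*√7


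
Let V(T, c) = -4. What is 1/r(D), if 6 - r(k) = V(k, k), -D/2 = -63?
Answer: 1/10 ≈ 0.10000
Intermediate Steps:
D = 126 (D = -2*(-63) = 126)
r(k) = 10 (r(k) = 6 - 1*(-4) = 6 + 4 = 10)
1/r(D) = 1/10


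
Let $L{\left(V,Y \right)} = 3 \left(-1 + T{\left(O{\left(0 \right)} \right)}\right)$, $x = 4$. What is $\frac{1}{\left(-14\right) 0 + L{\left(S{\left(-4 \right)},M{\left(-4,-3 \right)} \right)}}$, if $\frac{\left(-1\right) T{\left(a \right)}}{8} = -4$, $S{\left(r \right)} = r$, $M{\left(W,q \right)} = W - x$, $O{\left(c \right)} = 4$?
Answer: $\frac{1}{93} \approx 0.010753$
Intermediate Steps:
$M{\left(W,q \right)} = -4 + W$ ($M{\left(W,q \right)} = W - 4 = -4 + W$)
$T{\left(a \right)} = 32$ ($T{\left(a \right)} = \left(-8\right) \left(-4\right) = 32$)
$L{\left(V,Y \right)} = 93$ ($L{\left(V,Y \right)} = 3 \left(-1 + 32\right) = 3 \cdot 31 = 93$)
$\frac{1}{\left(-14\right) 0 + L{\left(S{\left(-4 \right)},M{\left(-4,-3 \right)} \right)}} = \frac{1}{\left(-14\right) 0 + 93} = \frac{1}{0 + 93} = \frac{1}{93}$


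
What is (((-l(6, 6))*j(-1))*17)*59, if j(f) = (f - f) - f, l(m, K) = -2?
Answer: 2006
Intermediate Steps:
j(f) = -f (j(f) = 0 - f = -f)
(((-l(6, 6))*j(-1))*17)*59 = (((-1*(-2))*(-1*(-1)))*17)*59 = ((2*1)*17)*59 = (2*17)*59 = 34*59 = 2006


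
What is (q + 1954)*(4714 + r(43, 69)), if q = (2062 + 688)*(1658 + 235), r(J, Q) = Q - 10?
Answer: 24856371192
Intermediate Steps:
r(J, Q) = -10 + Q
q = 5205750 (q = 2750*1893 = 5205750)
(q + 1954)*(4714 + r(43, 69)) = (5205750 + 1954)*(4714 + (-10 + 69)) = 5207704*(4714 + 59) = 5207704*4773 = 24856371192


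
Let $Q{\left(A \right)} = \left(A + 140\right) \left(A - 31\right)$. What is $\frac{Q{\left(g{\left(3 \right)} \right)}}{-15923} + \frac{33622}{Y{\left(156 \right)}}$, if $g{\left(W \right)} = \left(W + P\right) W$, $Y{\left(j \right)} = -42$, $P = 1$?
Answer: $- \frac{267620905}{334383} \approx -800.34$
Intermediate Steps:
$g{\left(W \right)} = W \left(1 + W\right)$ ($g{\left(W \right)} = \left(W + 1\right) W = \left(1 + W\right) W = W \left(1 + W\right)$)
$Q{\left(A \right)} = \left(-31 + A\right) \left(140 + A\right)$ ($Q{\left(A \right)} = \left(140 + A\right) \left(-31 + A\right) = \left(-31 + A\right) \left(140 + A\right)$)
$\frac{Q{\left(g{\left(3 \right)} \right)}}{-15923} + \frac{33622}{Y{\left(156 \right)}} = \frac{-4340 + \left(3 \left(1 + 3\right)\right)^{2} + 109 \cdot 3 \left(1 + 3\right)}{-15923} + \frac{33622}{-42} = \left(-4340 + \left(3 \cdot 4\right)^{2} + 109 \cdot 3 \cdot 4\right) \left(- \frac{1}{15923}\right) + 33622 \left(- \frac{1}{42}\right) = \left(-4340 + 12^{2} + 109 \cdot 12\right) \left(- \frac{1}{15923}\right) - \frac{16811}{21} = \left(-4340 + 144 + 1308\right) \left(- \frac{1}{15923}\right) - \frac{16811}{21} = \left(-2888\right) \left(- \frac{1}{15923}\right) - \frac{16811}{21} = \frac{2888}{15923} - \frac{16811}{21} = - \frac{267620905}{334383}$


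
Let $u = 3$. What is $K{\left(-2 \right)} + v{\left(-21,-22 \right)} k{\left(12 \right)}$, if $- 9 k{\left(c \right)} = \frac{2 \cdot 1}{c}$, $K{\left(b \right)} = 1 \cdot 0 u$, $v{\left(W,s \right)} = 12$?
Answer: $- \frac{2}{9} \approx -0.22222$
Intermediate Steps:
$K{\left(b \right)} = 0$ ($K{\left(b \right)} = 1 \cdot 0 \cdot 3 = 0 \cdot 3 = 0$)
$k{\left(c \right)} = - \frac{2}{9 c}$ ($k{\left(c \right)} = - \frac{2 \cdot 1 \frac{1}{c}}{9} = - \frac{2 \frac{1}{c}}{9} = - \frac{2}{9 c}$)
$K{\left(-2 \right)} + v{\left(-21,-22 \right)} k{\left(12 \right)} = 0 + 12 \left(- \frac{2}{9 \cdot 12}\right) = 0 + 12 \left(\left(- \frac{2}{9}\right) \frac{1}{12}\right) = 0 + 12 \left(- \frac{1}{54}\right) = 0 - \frac{2}{9} = - \frac{2}{9}$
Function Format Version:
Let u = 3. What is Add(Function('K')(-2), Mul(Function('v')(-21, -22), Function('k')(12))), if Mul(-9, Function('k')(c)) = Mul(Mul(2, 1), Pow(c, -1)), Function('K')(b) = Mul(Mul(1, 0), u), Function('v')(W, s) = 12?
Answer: Rational(-2, 9) ≈ -0.22222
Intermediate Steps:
Function('K')(b) = 0 (Function('K')(b) = Mul(Mul(1, 0), 3) = Mul(0, 3) = 0)
Function('k')(c) = Mul(Rational(-2, 9), Pow(c, -1)) (Function('k')(c) = Mul(Rational(-1, 9), Mul(Mul(2, 1), Pow(c, -1))) = Mul(Rational(-1, 9), Mul(2, Pow(c, -1))) = Mul(Rational(-2, 9), Pow(c, -1)))
Add(Function('K')(-2), Mul(Function('v')(-21, -22), Function('k')(12))) = Add(0, Mul(12, Mul(Rational(-2, 9), Pow(12, -1)))) = Add(0, Mul(12, Mul(Rational(-2, 9), Rational(1, 12)))) = Add(0, Mul(12, Rational(-1, 54))) = Add(0, Rational(-2, 9)) = Rational(-2, 9)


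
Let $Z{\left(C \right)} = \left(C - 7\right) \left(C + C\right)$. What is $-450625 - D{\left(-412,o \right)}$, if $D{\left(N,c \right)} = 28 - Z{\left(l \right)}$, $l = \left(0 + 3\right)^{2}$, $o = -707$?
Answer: $-450617$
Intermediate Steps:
$l = 9$ ($l = 3^{2} = 9$)
$Z{\left(C \right)} = 2 C \left(-7 + C\right)$ ($Z{\left(C \right)} = \left(-7 + C\right) 2 C = 2 C \left(-7 + C\right)$)
$D{\left(N,c \right)} = -8$ ($D{\left(N,c \right)} = 28 - 2 \cdot 9 \left(-7 + 9\right) = 28 - 2 \cdot 9 \cdot 2 = 28 - 36 = -8$)
$-450625 - D{\left(-412,o \right)} = -450625 - -8 = -450625 + 8 = -450617$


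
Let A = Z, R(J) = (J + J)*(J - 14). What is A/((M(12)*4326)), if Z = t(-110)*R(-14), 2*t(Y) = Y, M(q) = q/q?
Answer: -3080/309 ≈ -9.9676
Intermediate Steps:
M(q) = 1
t(Y) = Y/2
R(J) = 2*J*(-14 + J) (R(J) = (2*J)*(-14 + J) = 2*J*(-14 + J))
Z = -43120 (Z = ((½)*(-110))*(2*(-14)*(-14 - 14)) = -110*(-14)*(-28) = -55*784 = -43120)
A = -43120
A/((M(12)*4326)) = -43120/(1*4326) = -43120/4326 = -43120*1/4326 = -3080/309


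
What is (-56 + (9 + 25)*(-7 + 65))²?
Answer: 3671056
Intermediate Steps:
(-56 + (9 + 25)*(-7 + 65))² = (-56 + 34*58)² = (-56 + 1972)² = 1916² = 3671056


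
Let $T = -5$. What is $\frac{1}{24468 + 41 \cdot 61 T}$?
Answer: $\frac{1}{11963} \approx 8.3591 \cdot 10^{-5}$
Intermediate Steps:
$\frac{1}{24468 + 41 \cdot 61 T} = \frac{1}{24468 + 41 \cdot 61 \left(-5\right)} = \frac{1}{24468 + 2501 \left(-5\right)} = \frac{1}{24468 - 12505} = \frac{1}{11963}$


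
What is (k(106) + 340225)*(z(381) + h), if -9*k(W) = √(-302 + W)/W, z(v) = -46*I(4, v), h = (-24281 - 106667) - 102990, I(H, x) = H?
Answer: -79654157450 + 1638854*I/477 ≈ -7.9654e+10 + 3435.8*I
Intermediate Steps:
h = -233938 (h = -130948 - 102990 = -233938)
z(v) = -184 (z(v) = -46*4 = -184)
k(W) = -√(-302 + W)/(9*W)
(k(106) + 340225)*(z(381) + h) = (-⅑*√(-302 + 106)/106 + 340225)*(-184 - 233938) = (-⅑*1/106*√(-196) + 340225)*(-234122) = (-⅑*1/106*14*I + 340225)*(-234122) = (-7*I/477 + 340225)*(-234122) = (340225 - 7*I/477)*(-234122) = -79654157450 + 1638854*I/477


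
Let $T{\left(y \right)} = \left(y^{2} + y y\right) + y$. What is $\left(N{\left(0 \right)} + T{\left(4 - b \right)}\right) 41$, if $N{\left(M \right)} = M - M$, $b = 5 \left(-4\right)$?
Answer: $48216$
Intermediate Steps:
$b = -20$
$N{\left(M \right)} = 0$
$T{\left(y \right)} = y + 2 y^{2}$ ($T{\left(y \right)} = \left(y^{2} + y^{2}\right) + y = 2 y^{2} + y = y + 2 y^{2}$)
$\left(N{\left(0 \right)} + T{\left(4 - b \right)}\right) 41 = \left(0 + \left(4 - -20\right) \left(1 + 2 \left(4 - -20\right)\right)\right) 41 = \left(0 + \left(4 + 20\right) \left(1 + 2 \left(4 + 20\right)\right)\right) 41 = \left(0 + 24 \left(1 + 2 \cdot 24\right)\right) 41 = \left(0 + 24 \left(1 + 48\right)\right) 41 = \left(0 + 24 \cdot 49\right) 41 = \left(0 + 1176\right) 41 = 1176 \cdot 41 = 48216$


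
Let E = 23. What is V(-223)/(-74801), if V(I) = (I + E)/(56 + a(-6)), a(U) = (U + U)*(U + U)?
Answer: 1/74801 ≈ 1.3369e-5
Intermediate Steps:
a(U) = 4*U**2 (a(U) = (2*U)*(2*U) = 4*U**2)
V(I) = 23/200 + I/200 (V(I) = (I + 23)/(56 + 4*(-6)**2) = (23 + I)/(56 + 4*36) = (23 + I)/(56 + 144) = (23 + I)/200 = (23 + I)*(1/200) = 23/200 + I/200)
V(-223)/(-74801) = (23/200 + (1/200)*(-223))/(-74801) = (23/200 - 223/200)*(-1/74801) = -1*(-1/74801) = 1/74801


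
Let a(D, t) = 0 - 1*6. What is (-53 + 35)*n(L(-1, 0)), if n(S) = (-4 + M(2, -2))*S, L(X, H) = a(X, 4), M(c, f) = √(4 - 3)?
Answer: -324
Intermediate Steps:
M(c, f) = 1 (M(c, f) = √1 = 1)
a(D, t) = -6 (a(D, t) = 0 - 6 = -6)
L(X, H) = -6
n(S) = -3*S (n(S) = (-4 + 1)*S = -3*S)
(-53 + 35)*n(L(-1, 0)) = (-53 + 35)*(-3*(-6)) = -18*18 = -324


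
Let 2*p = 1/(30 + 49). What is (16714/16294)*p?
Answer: 8357/1287226 ≈ 0.0064923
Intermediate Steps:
p = 1/158 (p = 1/(2*(30 + 49)) = (½)/79 = (½)*(1/79) = 1/158 ≈ 0.0063291)
(16714/16294)*p = (16714/16294)*(1/158) = (16714*(1/16294))*(1/158) = (8357/8147)*(1/158) = 8357/1287226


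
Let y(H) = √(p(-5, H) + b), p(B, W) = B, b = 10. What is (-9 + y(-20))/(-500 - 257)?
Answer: 9/757 - √5/757 ≈ 0.0089352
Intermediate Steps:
y(H) = √5 (y(H) = √(-5 + 10) = √5)
(-9 + y(-20))/(-500 - 257) = (-9 + √5)/(-500 - 257) = (-9 + √5)/(-757) = (-9 + √5)*(-1/757) = 9/757 - √5/757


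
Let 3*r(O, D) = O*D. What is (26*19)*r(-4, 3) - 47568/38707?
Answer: -76532600/38707 ≈ -1977.2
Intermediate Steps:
r(O, D) = D*O/3 (r(O, D) = (O*D)/3 = (D*O)/3 = D*O/3)
(26*19)*r(-4, 3) - 47568/38707 = (26*19)*((⅓)*3*(-4)) - 47568/38707 = 494*(-4) - 47568*1/38707 = -1976 - 47568/38707 = -76532600/38707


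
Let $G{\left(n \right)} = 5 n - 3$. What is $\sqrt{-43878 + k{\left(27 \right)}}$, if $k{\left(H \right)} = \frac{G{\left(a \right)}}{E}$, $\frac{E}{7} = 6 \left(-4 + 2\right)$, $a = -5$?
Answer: $\frac{i \sqrt{394899}}{3} \approx 209.47 i$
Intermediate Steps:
$G{\left(n \right)} = -3 + 5 n$
$E = -84$ ($E = 7 \cdot 6 \left(-4 + 2\right) = 7 \cdot 6 \left(-2\right) = 7 \left(-12\right) = -84$)
$k{\left(H \right)} = \frac{1}{3}$ ($k{\left(H \right)} = \frac{-3 + 5 \left(-5\right)}{-84} = \left(-3 - 25\right) \left(- \frac{1}{84}\right) = \left(-28\right) \left(- \frac{1}{84}\right) = \frac{1}{3}$)
$\sqrt{-43878 + k{\left(27 \right)}} = \sqrt{-43878 + \frac{1}{3}} = \sqrt{- \frac{131633}{3}} = \frac{i \sqrt{394899}}{3}$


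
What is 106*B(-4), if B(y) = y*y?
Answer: 1696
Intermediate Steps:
B(y) = y²
106*B(-4) = 106*(-4)² = 106*16 = 1696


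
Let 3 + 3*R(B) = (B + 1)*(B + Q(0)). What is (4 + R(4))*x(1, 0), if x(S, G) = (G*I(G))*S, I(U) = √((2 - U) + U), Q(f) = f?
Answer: 0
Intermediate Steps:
I(U) = √2
R(B) = -1 + B*(1 + B)/3 (R(B) = -1 + ((B + 1)*(B + 0))/3 = -1 + ((1 + B)*B)/3 = -1 + (B*(1 + B))/3 = -1 + B*(1 + B)/3)
x(S, G) = G*S*√2 (x(S, G) = (G*√2)*S = G*S*√2)
(4 + R(4))*x(1, 0) = (4 + (-1 + (⅓)*4 + (⅓)*4²))*(0*1*√2) = (4 + (-1 + 4/3 + (⅓)*16))*0 = (4 + (-1 + 4/3 + 16/3))*0 = (4 + 17/3)*0 = (29/3)*0 = 0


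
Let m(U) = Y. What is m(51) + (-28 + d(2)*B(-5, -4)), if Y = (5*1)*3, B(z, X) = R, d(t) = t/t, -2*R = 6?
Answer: -16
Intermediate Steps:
R = -3 (R = -½*6 = -3)
d(t) = 1
B(z, X) = -3
Y = 15 (Y = 5*3 = 15)
m(U) = 15
m(51) + (-28 + d(2)*B(-5, -4)) = 15 + (-28 + 1*(-3)) = 15 + (-28 - 3) = 15 - 31 = -16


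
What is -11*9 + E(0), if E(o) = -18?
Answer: -117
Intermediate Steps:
-11*9 + E(0) = -11*9 - 18 = -99 - 18 = -117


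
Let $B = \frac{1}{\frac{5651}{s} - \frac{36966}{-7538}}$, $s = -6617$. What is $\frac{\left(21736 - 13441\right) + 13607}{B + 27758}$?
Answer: $\frac{2212176291584}{2803677094609} \approx 0.78903$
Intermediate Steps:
$B = \frac{24939473}{101003392}$ ($B = \frac{1}{\frac{5651}{-6617} - \frac{36966}{-7538}} = \frac{1}{5651 \left(- \frac{1}{6617}\right) - - \frac{18483}{3769}} = \frac{1}{- \frac{5651}{6617} + \frac{18483}{3769}} = \frac{1}{\frac{101003392}{24939473}} = \frac{24939473}{101003392} \approx 0.24692$)
$\frac{\left(21736 - 13441\right) + 13607}{B + 27758} = \frac{\left(21736 - 13441\right) + 13607}{\frac{24939473}{101003392} + 27758} = \frac{8295 + 13607}{\frac{2803677094609}{101003392}} = 21902 \cdot \frac{101003392}{2803677094609} = \frac{2212176291584}{2803677094609}$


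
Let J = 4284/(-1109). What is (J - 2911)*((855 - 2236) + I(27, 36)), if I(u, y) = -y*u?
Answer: 7606267799/1109 ≈ 6.8587e+6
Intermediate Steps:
J = -4284/1109 (J = 4284*(-1/1109) = -4284/1109 ≈ -3.8629)
I(u, y) = -u*y
(J - 2911)*((855 - 2236) + I(27, 36)) = (-4284/1109 - 2911)*((855 - 2236) - 1*27*36) = -3232583*(-1381 - 972)/1109 = -3232583/1109*(-2353) = 7606267799/1109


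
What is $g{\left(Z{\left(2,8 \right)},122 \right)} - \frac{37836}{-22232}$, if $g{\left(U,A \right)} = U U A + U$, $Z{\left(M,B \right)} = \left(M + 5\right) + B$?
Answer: $\frac{152659929}{5558} \approx 27467.0$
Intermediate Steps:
$Z{\left(M,B \right)} = 5 + B + M$ ($Z{\left(M,B \right)} = \left(5 + M\right) + B = 5 + B + M$)
$g{\left(U,A \right)} = U + A U^{2}$ ($g{\left(U,A \right)} = U^{2} A + U = A U^{2} + U = U + A U^{2}$)
$g{\left(Z{\left(2,8 \right)},122 \right)} - \frac{37836}{-22232} = \left(5 + 8 + 2\right) \left(1 + 122 \left(5 + 8 + 2\right)\right) - \frac{37836}{-22232} = 15 \left(1 + 122 \cdot 15\right) - - \frac{9459}{5558} = 15 \left(1 + 1830\right) + \frac{9459}{5558} = 15 \cdot 1831 + \frac{9459}{5558} = 27465 + \frac{9459}{5558} = \frac{152659929}{5558}$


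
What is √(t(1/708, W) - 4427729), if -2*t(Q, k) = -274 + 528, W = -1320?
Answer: 12*I*√30749 ≈ 2104.2*I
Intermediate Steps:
t(Q, k) = -127 (t(Q, k) = -(-274 + 528)/2 = -½*254 = -127)
√(t(1/708, W) - 4427729) = √(-127 - 4427729) = √(-4427856) = 12*I*√30749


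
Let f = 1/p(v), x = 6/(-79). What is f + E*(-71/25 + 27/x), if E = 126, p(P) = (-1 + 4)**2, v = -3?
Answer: -10158914/225 ≈ -45151.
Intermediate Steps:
x = -6/79 (x = 6*(-1/79) = -6/79 ≈ -0.075949)
p(P) = 9 (p(P) = 3**2 = 9)
f = 1/9 ≈ 0.11111
f + E*(-71/25 + 27/x) = 1/9 + 126*(-71/25 + 27/(-6/79)) = 1/9 + 126*(-71*1/25 + 27*(-79/6)) = 1/9 + 126*(-71/25 - 711/2) = 1/9 + 126*(-17917/50) = 1/9 - 1128771/25 = -10158914/225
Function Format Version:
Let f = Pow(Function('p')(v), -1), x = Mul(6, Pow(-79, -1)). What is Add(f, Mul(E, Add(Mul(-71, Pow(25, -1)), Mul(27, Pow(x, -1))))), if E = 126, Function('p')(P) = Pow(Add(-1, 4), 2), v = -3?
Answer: Rational(-10158914, 225) ≈ -45151.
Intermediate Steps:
x = Rational(-6, 79) (x = Mul(6, Rational(-1, 79)) = Rational(-6, 79) ≈ -0.075949)
Function('p')(P) = 9 (Function('p')(P) = Pow(3, 2) = 9)
f = Rational(1, 9) (f = Pow(9, -1) = Rational(1, 9) ≈ 0.11111)
Add(f, Mul(E, Add(Mul(-71, Pow(25, -1)), Mul(27, Pow(x, -1))))) = Add(Rational(1, 9), Mul(126, Add(Mul(-71, Pow(25, -1)), Mul(27, Pow(Rational(-6, 79), -1))))) = Add(Rational(1, 9), Mul(126, Add(Mul(-71, Rational(1, 25)), Mul(27, Rational(-79, 6))))) = Add(Rational(1, 9), Mul(126, Add(Rational(-71, 25), Rational(-711, 2)))) = Add(Rational(1, 9), Mul(126, Rational(-17917, 50))) = Add(Rational(1, 9), Rational(-1128771, 25)) = Rational(-10158914, 225)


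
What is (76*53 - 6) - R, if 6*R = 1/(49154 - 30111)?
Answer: 459545675/114258 ≈ 4022.0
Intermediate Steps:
R = 1/114258 (R = 1/(6*(49154 - 30111)) = (⅙)/19043 = (⅙)*(1/19043) = 1/114258 ≈ 8.7521e-6)
(76*53 - 6) - R = (76*53 - 6) - 1*1/114258 = (4028 - 6) - 1/114258 = 4022 - 1/114258 = 459545675/114258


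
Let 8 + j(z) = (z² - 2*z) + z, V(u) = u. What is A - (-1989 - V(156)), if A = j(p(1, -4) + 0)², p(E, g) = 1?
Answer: 2209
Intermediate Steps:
j(z) = -8 + z² - z (j(z) = -8 + ((z² - 2*z) + z) = -8 + (z² - z) = -8 + z² - z)
A = 64 (A = (-8 + (1 + 0)² - (1 + 0))² = (-8 + 1² - 1*1)² = (-8 + 1 - 1)² = (-8)² = 64)
A - (-1989 - V(156)) = 64 - (-1989 - 1*156) = 64 - (-1989 - 156) = 64 - 1*(-2145) = 64 + 2145 = 2209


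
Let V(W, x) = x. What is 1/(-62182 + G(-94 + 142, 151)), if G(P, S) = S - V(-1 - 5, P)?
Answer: -1/62079 ≈ -1.6109e-5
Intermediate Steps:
G(P, S) = S - P
1/(-62182 + G(-94 + 142, 151)) = 1/(-62182 + (151 - (-94 + 142))) = 1/(-62182 + (151 - 1*48)) = 1/(-62182 + (151 - 48)) = 1/(-62182 + 103) = 1/(-62079) = -1/62079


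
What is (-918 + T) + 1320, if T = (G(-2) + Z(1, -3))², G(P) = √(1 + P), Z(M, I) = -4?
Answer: 417 - 8*I ≈ 417.0 - 8.0*I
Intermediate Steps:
T = (-4 + I)² (T = (√(1 - 2) - 4)² = (√(-1) - 4)² = (I - 4)² = (-4 + I)² ≈ 15.0 - 8.0*I)
(-918 + T) + 1320 = (-918 + (4 - I)²) + 1320 = 402 + (4 - I)²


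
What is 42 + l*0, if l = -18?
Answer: 42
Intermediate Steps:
42 + l*0 = 42 - 18*0 = 42 + 0 = 42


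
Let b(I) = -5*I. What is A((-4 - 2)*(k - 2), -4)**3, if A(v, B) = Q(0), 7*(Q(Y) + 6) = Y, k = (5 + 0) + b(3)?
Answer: -216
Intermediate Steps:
k = -10 (k = (5 + 0) - 5*3 = 5 - 15 = -10)
Q(Y) = -6 + Y/7
A(v, B) = -6 (A(v, B) = -6 + (1/7)*0 = -6 + 0 = -6)
A((-4 - 2)*(k - 2), -4)**3 = (-6)**3 = -216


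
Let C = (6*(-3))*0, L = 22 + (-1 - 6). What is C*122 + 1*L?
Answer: 15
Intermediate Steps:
L = 15 (L = 22 - 7 = 15)
C = 0 (C = -18*0 = 0)
C*122 + 1*L = 0*122 + 1*15 = 0 + 15 = 15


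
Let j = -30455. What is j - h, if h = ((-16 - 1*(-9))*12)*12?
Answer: -29447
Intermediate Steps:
h = -1008 (h = ((-16 + 9)*12)*12 = -7*12*12 = -84*12 = -1008)
j - h = -30455 - 1*(-1008) = -30455 + 1008 = -29447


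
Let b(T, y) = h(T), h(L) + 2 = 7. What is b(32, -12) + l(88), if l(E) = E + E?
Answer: 181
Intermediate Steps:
h(L) = 5 (h(L) = -2 + 7 = 5)
l(E) = 2*E
b(T, y) = 5
b(32, -12) + l(88) = 5 + 2*88 = 5 + 176 = 181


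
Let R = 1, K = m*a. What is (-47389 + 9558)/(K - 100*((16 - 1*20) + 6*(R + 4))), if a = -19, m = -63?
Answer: 37831/1403 ≈ 26.964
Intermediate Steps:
K = 1197 (K = -63*(-19) = 1197)
(-47389 + 9558)/(K - 100*((16 - 1*20) + 6*(R + 4))) = (-47389 + 9558)/(1197 - 100*((16 - 1*20) + 6*(1 + 4))) = -37831/(1197 - 100*((16 - 20) + 6*5)) = -37831/(1197 - 100*(-4 + 30)) = -37831/(1197 - 100*26) = -37831/(1197 - 2600) = -37831/(-1403) = -37831*(-1/1403) = 37831/1403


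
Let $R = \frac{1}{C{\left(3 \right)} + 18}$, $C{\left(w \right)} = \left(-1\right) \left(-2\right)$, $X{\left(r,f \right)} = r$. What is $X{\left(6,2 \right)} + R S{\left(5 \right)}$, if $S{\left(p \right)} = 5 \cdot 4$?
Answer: $7$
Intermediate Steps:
$C{\left(w \right)} = 2$
$R = \frac{1}{20}$ ($R = \frac{1}{2 + 18} = \frac{1}{20} \approx 0.05$)
$S{\left(p \right)} = 20$
$X{\left(6,2 \right)} + R S{\left(5 \right)} = 6 + \frac{1}{20} \cdot 20 = 6 + 1 = 7$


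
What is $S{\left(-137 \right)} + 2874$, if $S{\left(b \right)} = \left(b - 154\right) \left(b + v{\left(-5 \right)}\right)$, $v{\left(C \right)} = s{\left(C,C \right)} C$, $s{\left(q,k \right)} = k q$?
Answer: $79116$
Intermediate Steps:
$v{\left(C \right)} = C^{3}$ ($v{\left(C \right)} = C C C = C^{2} C = C^{3}$)
$S{\left(b \right)} = \left(-154 + b\right) \left(-125 + b\right)$ ($S{\left(b \right)} = \left(b - 154\right) \left(b + \left(-5\right)^{3}\right) = \left(-154 + b\right) \left(b - 125\right) = \left(-154 + b\right) \left(-125 + b\right)$)
$S{\left(-137 \right)} + 2874 = \left(19250 + \left(-137\right)^{2} - -38223\right) + 2874 = \left(19250 + 18769 + 38223\right) + 2874 = 76242 + 2874 = 79116$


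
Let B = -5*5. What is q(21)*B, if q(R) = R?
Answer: -525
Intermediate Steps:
B = -25
q(21)*B = 21*(-25) = -525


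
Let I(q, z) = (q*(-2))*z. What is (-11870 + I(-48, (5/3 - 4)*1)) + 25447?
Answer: 13353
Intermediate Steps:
I(q, z) = -2*q*z (I(q, z) = (-2*q)*z = -2*q*z)
(-11870 + I(-48, (5/3 - 4)*1)) + 25447 = (-11870 - 2*(-48)*(5/3 - 4)*1) + 25447 = (-11870 - 2*(-48)*(-7/3*1)) + 25447 = (-11870 - 2*(-48)*(-7/3)) + 25447 = (-11870 - 224) + 25447 = -12094 + 25447 = 13353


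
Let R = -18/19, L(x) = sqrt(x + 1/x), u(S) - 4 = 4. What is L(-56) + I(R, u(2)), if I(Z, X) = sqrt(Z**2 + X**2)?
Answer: 2*sqrt(5857)/19 + I*sqrt(43918)/28 ≈ 8.0559 + 7.4845*I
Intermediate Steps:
u(S) = 8 (u(S) = 4 + 4 = 8)
R = -18/19 (R = -18*1/19 = -18/19 ≈ -0.94737)
I(Z, X) = sqrt(X**2 + Z**2)
L(-56) + I(R, u(2)) = sqrt(-56 + 1/(-56)) + sqrt(8**2 + (-18/19)**2) = sqrt(-56 - 1/56) + sqrt(64 + 324/361) = sqrt(-3137/56) + sqrt(23428/361) = I*sqrt(43918)/28 + 2*sqrt(5857)/19 = 2*sqrt(5857)/19 + I*sqrt(43918)/28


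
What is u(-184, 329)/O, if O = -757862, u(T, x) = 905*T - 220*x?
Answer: 119450/378931 ≈ 0.31523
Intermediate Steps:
u(T, x) = -220*x + 905*T
u(-184, 329)/O = (-220*329 + 905*(-184))/(-757862) = (-72380 - 166520)*(-1/757862) = -238900*(-1/757862) = 119450/378931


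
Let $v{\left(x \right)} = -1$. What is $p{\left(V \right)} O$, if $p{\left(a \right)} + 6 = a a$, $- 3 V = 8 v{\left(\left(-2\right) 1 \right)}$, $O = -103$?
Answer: $- \frac{1030}{9} \approx -114.44$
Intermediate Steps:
$V = \frac{8}{3}$ ($V = - \frac{8 \left(-1\right)}{3} = \left(- \frac{1}{3}\right) \left(-8\right) = \frac{8}{3} \approx 2.6667$)
$p{\left(a \right)} = -6 + a^{2}$ ($p{\left(a \right)} = -6 + a a = -6 + a^{2}$)
$p{\left(V \right)} O = \left(-6 + \left(\frac{8}{3}\right)^{2}\right) \left(-103\right) = \left(-6 + \frac{64}{9}\right) \left(-103\right) = \frac{10}{9} \left(-103\right) = - \frac{1030}{9}$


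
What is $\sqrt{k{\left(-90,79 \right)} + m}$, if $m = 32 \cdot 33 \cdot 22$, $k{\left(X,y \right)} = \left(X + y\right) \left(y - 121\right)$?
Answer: $\sqrt{23694} \approx 153.93$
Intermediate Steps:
$k{\left(X,y \right)} = \left(-121 + y\right) \left(X + y\right)$ ($k{\left(X,y \right)} = \left(X + y\right) \left(-121 + y\right) = \left(-121 + y\right) \left(X + y\right)$)
$m = 23232$ ($m = 1056 \cdot 22 = 23232$)
$\sqrt{k{\left(-90,79 \right)} + m} = \sqrt{\left(79^{2} - -10890 - 9559 - 7110\right) + 23232} = \sqrt{\left(6241 + 10890 - 9559 - 7110\right) + 23232} = \sqrt{462 + 23232} = \sqrt{23694}$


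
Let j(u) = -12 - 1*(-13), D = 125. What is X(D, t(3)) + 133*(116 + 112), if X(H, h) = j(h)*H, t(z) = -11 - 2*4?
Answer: 30449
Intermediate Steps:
j(u) = 1 (j(u) = -12 + 13 = 1)
t(z) = -19 (t(z) = -11 - 8 = -19)
X(H, h) = H (X(H, h) = 1*H = H)
X(D, t(3)) + 133*(116 + 112) = 125 + 133*(116 + 112) = 125 + 133*228 = 125 + 30324 = 30449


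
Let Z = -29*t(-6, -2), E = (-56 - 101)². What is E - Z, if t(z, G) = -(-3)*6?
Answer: 25171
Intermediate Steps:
t(z, G) = 18 (t(z, G) = -3*(-6) = 18)
E = 24649 (E = (-157)² = 24649)
Z = -522 (Z = -29*18 = -522)
E - Z = 24649 - 1*(-522) = 24649 + 522 = 25171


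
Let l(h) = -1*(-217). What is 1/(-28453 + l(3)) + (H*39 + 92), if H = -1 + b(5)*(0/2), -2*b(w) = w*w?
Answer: 1496507/28236 ≈ 53.000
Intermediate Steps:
b(w) = -w**2/2 (b(w) = -w*w/2 = -w**2/2)
H = -1 (H = -1 + (-1/2*5**2)*(0/2) = -1 + (-1/2*25)*(0*(1/2)) = -1 - 25/2*0 = -1 + 0 = -1)
l(h) = 217
1/(-28453 + l(3)) + (H*39 + 92) = 1/(-28453 + 217) + (-1*39 + 92) = 1/(-28236) + (-39 + 92) = -1/28236 + 53 = 1496507/28236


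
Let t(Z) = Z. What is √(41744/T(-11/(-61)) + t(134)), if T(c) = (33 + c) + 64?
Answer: 2*√77358918/741 ≈ 23.739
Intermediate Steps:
T(c) = 97 + c
√(41744/T(-11/(-61)) + t(134)) = √(41744/(97 - 11/(-61)) + 134) = √(41744/(97 - 11*(-1/61)) + 134) = √(41744/(97 + 11/61) + 134) = √(41744/(5928/61) + 134) = √(41744*(61/5928) + 134) = √(318298/741 + 134) = √(417592/741) = 2*√77358918/741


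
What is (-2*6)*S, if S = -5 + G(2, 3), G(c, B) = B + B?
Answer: -12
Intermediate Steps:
G(c, B) = 2*B
S = 1 (S = -5 + 2*3 = -5 + 6 = 1)
(-2*6)*S = -2*6*1 = -12*1 = -12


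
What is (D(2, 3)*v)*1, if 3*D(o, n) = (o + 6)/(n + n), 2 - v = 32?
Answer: -40/3 ≈ -13.333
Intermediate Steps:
v = -30 (v = 2 - 1*32 = 2 - 32 = -30)
D(o, n) = (6 + o)/(6*n) (D(o, n) = ((o + 6)/(n + n))/3 = ((6 + o)/((2*n)))/3 = ((6 + o)*(1/(2*n)))/3 = ((6 + o)/(2*n))/3 = (6 + o)/(6*n))
(D(2, 3)*v)*1 = (((⅙)*(6 + 2)/3)*(-30))*1 = (((⅙)*(⅓)*8)*(-30))*1 = ((4/9)*(-30))*1 = -40/3*1 = -40/3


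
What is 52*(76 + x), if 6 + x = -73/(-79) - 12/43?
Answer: 12479012/3397 ≈ 3673.5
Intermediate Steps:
x = -18191/3397 (x = -6 + (-73/(-79) - 12/43) = -6 + (-73*(-1/79) - 12*1/43) = -6 + (73/79 - 12/43) = -6 + 2191/3397 = -18191/3397 ≈ -5.3550)
52*(76 + x) = 52*(76 - 18191/3397) = 52*(239981/3397) = 12479012/3397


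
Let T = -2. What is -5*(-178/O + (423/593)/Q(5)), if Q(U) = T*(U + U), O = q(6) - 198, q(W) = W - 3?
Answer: -405719/92508 ≈ -4.3858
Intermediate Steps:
q(W) = -3 + W
O = -195 (O = (-3 + 6) - 198 = 3 - 198 = -195)
Q(U) = -4*U (Q(U) = -2*(U + U) = -4*U)
-5*(-178/O + (423/593)/Q(5)) = -5*(-178/(-195) + (423/593)/((-4*5))) = -5*(-178*(-1/195) + (423*(1/593))/(-20)) = -5*(178/195 + (423/593)*(-1/20)) = -5*(178/195 - 423/11860) = -5*405719/462540 = -405719/92508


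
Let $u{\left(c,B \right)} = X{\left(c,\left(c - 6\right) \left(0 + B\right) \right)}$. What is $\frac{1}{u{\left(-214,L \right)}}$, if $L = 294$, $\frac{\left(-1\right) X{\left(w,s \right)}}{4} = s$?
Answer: $\frac{1}{258720} \approx 3.8652 \cdot 10^{-6}$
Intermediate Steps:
$X{\left(w,s \right)} = - 4 s$
$u{\left(c,B \right)} = - 4 B \left(-6 + c\right)$ ($u{\left(c,B \right)} = - 4 \left(c - 6\right) \left(0 + B\right) = - 4 \left(-6 + c\right) B = - 4 B \left(-6 + c\right)$)
$\frac{1}{u{\left(-214,L \right)}} = \frac{1}{4 \cdot 294 \left(6 - -214\right)} = \frac{1}{4 \cdot 294 \left(6 + 214\right)} = \frac{1}{4 \cdot 294 \cdot 220} = \frac{1}{258720}$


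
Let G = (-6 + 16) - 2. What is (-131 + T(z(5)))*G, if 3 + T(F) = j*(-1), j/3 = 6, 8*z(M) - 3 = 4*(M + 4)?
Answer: -1216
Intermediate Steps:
z(M) = 19/8 + M/2 (z(M) = 3/8 + (4*(M + 4))/8 = 3/8 + (4*(4 + M))/8 = 3/8 + (16 + 4*M)/8 = 3/8 + (2 + M/2) = 19/8 + M/2)
j = 18 (j = 3*6 = 18)
T(F) = -21 (T(F) = -3 + 18*(-1) = -3 - 18 = -21)
G = 8 (G = 10 - 2 = 8)
(-131 + T(z(5)))*G = (-131 - 21)*8 = -152*8 = -1216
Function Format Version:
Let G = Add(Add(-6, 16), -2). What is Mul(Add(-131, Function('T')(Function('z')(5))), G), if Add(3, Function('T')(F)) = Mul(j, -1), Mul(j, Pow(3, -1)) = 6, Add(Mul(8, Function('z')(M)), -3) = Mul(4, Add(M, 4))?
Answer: -1216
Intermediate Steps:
Function('z')(M) = Add(Rational(19, 8), Mul(Rational(1, 2), M)) (Function('z')(M) = Add(Rational(3, 8), Mul(Rational(1, 8), Mul(4, Add(M, 4)))) = Add(Rational(3, 8), Mul(Rational(1, 8), Mul(4, Add(4, M)))) = Add(Rational(3, 8), Mul(Rational(1, 8), Add(16, Mul(4, M)))) = Add(Rational(3, 8), Add(2, Mul(Rational(1, 2), M))) = Add(Rational(19, 8), Mul(Rational(1, 2), M)))
j = 18 (j = Mul(3, 6) = 18)
Function('T')(F) = -21 (Function('T')(F) = Add(-3, Mul(18, -1)) = Add(-3, -18) = -21)
G = 8 (G = Add(10, -2) = 8)
Mul(Add(-131, Function('T')(Function('z')(5))), G) = Mul(Add(-131, -21), 8) = Mul(-152, 8) = -1216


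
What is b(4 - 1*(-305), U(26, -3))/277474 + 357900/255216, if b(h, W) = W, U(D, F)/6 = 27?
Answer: 4139553733/2950658516 ≈ 1.4029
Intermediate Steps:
U(D, F) = 162 (U(D, F) = 6*27 = 162)
b(4 - 1*(-305), U(26, -3))/277474 + 357900/255216 = 162/277474 + 357900/255216 = 162*(1/277474) + 357900*(1/255216) = 81/138737 + 29825/21268 = 4139553733/2950658516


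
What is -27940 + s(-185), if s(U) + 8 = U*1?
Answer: -28133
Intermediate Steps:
s(U) = -8 + U (s(U) = -8 + U*1 = -8 + U)
-27940 + s(-185) = -27940 + (-8 - 185) = -27940 - 193 = -28133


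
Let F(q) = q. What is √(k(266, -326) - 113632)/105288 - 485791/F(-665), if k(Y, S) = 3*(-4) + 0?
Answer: 485791/665 + I*√28411/52644 ≈ 730.51 + 0.0032018*I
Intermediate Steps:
k(Y, S) = -12 (k(Y, S) = -12 + 0 = -12)
√(k(266, -326) - 113632)/105288 - 485791/F(-665) = √(-12 - 113632)/105288 - 485791/(-665) = √(-113644)*(1/105288) - 485791*(-1/665) = (2*I*√28411)*(1/105288) + 485791/665 = I*√28411/52644 + 485791/665 = 485791/665 + I*√28411/52644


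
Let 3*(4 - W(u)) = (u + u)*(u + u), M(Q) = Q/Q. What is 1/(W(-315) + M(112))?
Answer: -1/132295 ≈ -7.5589e-6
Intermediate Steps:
M(Q) = 1
W(u) = 4 - 4*u²/3 (W(u) = 4 - (u + u)*(u + u)/3 = 4 - 2*u*2*u/3 = 4 - 4*u²/3)
1/(W(-315) + M(112)) = 1/((4 - 4/3*(-315)²) + 1) = 1/((4 - 4/3*99225) + 1) = 1/((4 - 132300) + 1) = 1/(-132296 + 1) = 1/(-132295) = -1/132295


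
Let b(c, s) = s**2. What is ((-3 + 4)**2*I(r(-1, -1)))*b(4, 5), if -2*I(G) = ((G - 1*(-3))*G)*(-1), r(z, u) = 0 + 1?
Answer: 50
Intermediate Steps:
r(z, u) = 1
I(G) = G*(3 + G)/2 (I(G) = -(G - 1*(-3))*G*(-1)/2 = -(G + 3)*G*(-1)/2 = -(3 + G)*G*(-1)/2 = -G*(3 + G)*(-1)/2 = -(-1)*G*(3 + G)/2 = G*(3 + G)/2)
((-3 + 4)**2*I(r(-1, -1)))*b(4, 5) = ((-3 + 4)**2*((1/2)*1*(3 + 1)))*5**2 = (1**2*((1/2)*1*4))*25 = (1*2)*25 = 2*25 = 50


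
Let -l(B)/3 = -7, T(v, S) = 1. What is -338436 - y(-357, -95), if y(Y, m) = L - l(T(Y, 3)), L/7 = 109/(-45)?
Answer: -15227912/45 ≈ -3.3840e+5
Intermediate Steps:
L = -763/45 (L = 7*(109/(-45)) = 7*(109*(-1/45)) = 7*(-109/45) = -763/45 ≈ -16.956)
l(B) = 21 (l(B) = -3*(-7) = 21)
y(Y, m) = -1708/45 (y(Y, m) = -763/45 - 1*21 = -763/45 - 21 = -1708/45)
-338436 - y(-357, -95) = -338436 - 1*(-1708/45) = -338436 + 1708/45 = -15227912/45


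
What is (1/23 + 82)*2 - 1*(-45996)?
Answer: 1061682/23 ≈ 46160.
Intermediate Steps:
(1/23 + 82)*2 - 1*(-45996) = (1/23 + 82)*2 + 45996 = (1887/23)*2 + 45996 = 3774/23 + 45996 = 1061682/23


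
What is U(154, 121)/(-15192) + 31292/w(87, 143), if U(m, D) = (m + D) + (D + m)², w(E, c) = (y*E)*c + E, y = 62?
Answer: -537741417/108514346 ≈ -4.9555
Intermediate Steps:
w(E, c) = E + 62*E*c (w(E, c) = (62*E)*c + E = 62*E*c + E = E + 62*E*c)
U(m, D) = D + m + (D + m)² (U(m, D) = (D + m) + (D + m)² = D + m + (D + m)²)
U(154, 121)/(-15192) + 31292/w(87, 143) = (121 + 154 + (121 + 154)²)/(-15192) + 31292/((87*(1 + 62*143))) = (121 + 154 + 275²)*(-1/15192) + 31292/((87*(1 + 8866))) = (121 + 154 + 75625)*(-1/15192) + 31292/((87*8867)) = 75900*(-1/15192) + 31292/771429 = -6325/1266 + 31292*(1/771429) = -6325/1266 + 31292/771429 = -537741417/108514346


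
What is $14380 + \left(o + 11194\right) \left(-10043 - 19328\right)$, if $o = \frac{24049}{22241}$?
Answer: $- \frac{317946072971}{967} \approx -3.288 \cdot 10^{8}$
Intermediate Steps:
$o = \frac{24049}{22241}$ ($o = 24049 \cdot \frac{1}{22241} = \frac{24049}{22241} \approx 1.0813$)
$14380 + \left(o + 11194\right) \left(-10043 - 19328\right) = 14380 + \left(\frac{24049}{22241} + 11194\right) \left(-10043 - 19328\right) = 14380 + \frac{248989803}{22241} \left(-29371\right) = 14380 - \frac{317959978431}{967} = - \frac{317946072971}{967}$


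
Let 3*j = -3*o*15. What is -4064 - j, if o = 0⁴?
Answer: -4064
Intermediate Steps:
o = 0
j = 0 (j = (-3*0*15)/3 = (0*15)/3 = (⅓)*0 = 0)
-4064 - j = -4064 - 1*0 = -4064 + 0 = -4064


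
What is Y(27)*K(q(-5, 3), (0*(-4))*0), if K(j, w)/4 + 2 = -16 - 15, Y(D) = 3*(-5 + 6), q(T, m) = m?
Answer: -396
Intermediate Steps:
Y(D) = 3 (Y(D) = 3*1 = 3)
K(j, w) = -132 (K(j, w) = -8 + 4*(-16 - 15) = -8 + 4*(-31) = -8 - 124 = -132)
Y(27)*K(q(-5, 3), (0*(-4))*0) = 3*(-132) = -396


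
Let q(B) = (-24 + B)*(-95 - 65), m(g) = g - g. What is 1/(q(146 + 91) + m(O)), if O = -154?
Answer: -1/34080 ≈ -2.9343e-5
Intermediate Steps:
m(g) = 0
q(B) = 3840 - 160*B (q(B) = (-24 + B)*(-160) = 3840 - 160*B)
1/(q(146 + 91) + m(O)) = 1/((3840 - 160*(146 + 91)) + 0) = 1/((3840 - 160*237) + 0) = 1/((3840 - 37920) + 0) = 1/(-34080 + 0) = 1/(-34080) = -1/34080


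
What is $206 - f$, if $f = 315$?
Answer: $-109$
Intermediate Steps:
$206 - f = 206 - 315 = -109$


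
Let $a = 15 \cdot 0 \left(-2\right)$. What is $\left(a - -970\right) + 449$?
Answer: $1419$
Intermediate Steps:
$a = 0$ ($a = 0 \left(-2\right) = 0$)
$\left(a - -970\right) + 449 = \left(0 - -970\right) + 449 = \left(0 + \left(-162 + 1132\right)\right) + 449 = \left(0 + 970\right) + 449 = 970 + 449 = 1419$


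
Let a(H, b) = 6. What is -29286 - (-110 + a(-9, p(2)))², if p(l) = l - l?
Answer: -40102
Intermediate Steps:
p(l) = 0
-29286 - (-110 + a(-9, p(2)))² = -29286 - (-110 + 6)² = -29286 - 1*(-104)² = -29286 - 1*10816 = -29286 - 10816 = -40102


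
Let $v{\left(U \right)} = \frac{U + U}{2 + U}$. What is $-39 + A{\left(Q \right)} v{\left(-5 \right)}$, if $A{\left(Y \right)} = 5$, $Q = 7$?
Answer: $- \frac{67}{3} \approx -22.333$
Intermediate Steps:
$v{\left(U \right)} = \frac{2 U}{2 + U}$
$-39 + A{\left(Q \right)} v{\left(-5 \right)} = -39 + 5 \cdot 2 \left(-5\right) \frac{1}{2 - 5} = -39 + 5 \cdot 2 \left(-5\right) \frac{1}{-3} = -39 + 5 \cdot 2 \left(-5\right) \left(- \frac{1}{3}\right) = -39 + 5 \cdot \frac{10}{3} = -39 + \frac{50}{3} = - \frac{67}{3}$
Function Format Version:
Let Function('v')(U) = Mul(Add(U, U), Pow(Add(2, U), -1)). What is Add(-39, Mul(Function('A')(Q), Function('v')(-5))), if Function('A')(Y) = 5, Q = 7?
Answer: Rational(-67, 3) ≈ -22.333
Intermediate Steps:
Function('v')(U) = Mul(2, U, Pow(Add(2, U), -1)) (Function('v')(U) = Mul(Mul(2, U), Pow(Add(2, U), -1)) = Mul(2, U, Pow(Add(2, U), -1)))
Add(-39, Mul(Function('A')(Q), Function('v')(-5))) = Add(-39, Mul(5, Mul(2, -5, Pow(Add(2, -5), -1)))) = Add(-39, Mul(5, Mul(2, -5, Pow(-3, -1)))) = Add(-39, Mul(5, Mul(2, -5, Rational(-1, 3)))) = Add(-39, Mul(5, Rational(10, 3))) = Add(-39, Rational(50, 3)) = Rational(-67, 3)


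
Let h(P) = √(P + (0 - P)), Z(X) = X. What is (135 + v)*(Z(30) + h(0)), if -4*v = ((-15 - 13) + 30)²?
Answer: 4020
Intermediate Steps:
v = -1 (v = -((-15 - 13) + 30)²/4 = -(-28 + 30)²/4 = -¼*2² = -¼*4 = -1)
h(P) = 0 (h(P) = √(P - P) = √0 = 0)
(135 + v)*(Z(30) + h(0)) = (135 - 1)*(30 + 0) = 134*30 = 4020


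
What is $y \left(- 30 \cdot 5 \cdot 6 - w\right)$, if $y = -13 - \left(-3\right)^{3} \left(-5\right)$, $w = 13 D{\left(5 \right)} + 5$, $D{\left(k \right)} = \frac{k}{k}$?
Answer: $135864$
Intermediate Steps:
$D{\left(k \right)} = 1$
$w = 18$ ($w = 13 \cdot 1 + 5 = 13 + 5 = 18$)
$y = -148$ ($y = -13 - \left(-27\right) \left(-5\right) = -13 - 135 = -148$)
$y \left(- 30 \cdot 5 \cdot 6 - w\right) = - 148 \left(- 30 \cdot 5 \cdot 6 - 18\right) = - 148 \left(\left(-30\right) 30 - 18\right) = - 148 \left(-900 - 18\right) = \left(-148\right) \left(-918\right) = 135864$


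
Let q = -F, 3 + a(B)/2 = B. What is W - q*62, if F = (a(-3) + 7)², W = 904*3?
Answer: 4262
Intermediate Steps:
W = 2712
a(B) = -6 + 2*B
F = 25 (F = ((-6 + 2*(-3)) + 7)² = ((-6 - 6) + 7)² = (-12 + 7)² = (-5)² = 25)
q = -25 (q = -1*25 = -25)
W - q*62 = 2712 - (-25)*62 = 2712 - 1*(-1550) = 2712 + 1550 = 4262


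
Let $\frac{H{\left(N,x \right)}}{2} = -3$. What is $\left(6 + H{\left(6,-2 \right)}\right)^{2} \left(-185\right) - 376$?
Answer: $-376$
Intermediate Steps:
$H{\left(N,x \right)} = -6$ ($H{\left(N,x \right)} = 2 \left(-3\right) = -6$)
$\left(6 + H{\left(6,-2 \right)}\right)^{2} \left(-185\right) - 376 = \left(6 - 6\right)^{2} \left(-185\right) - 376 = 0^{2} \left(-185\right) - 376 = 0 \left(-185\right) - 376 = 0 - 376 = -376$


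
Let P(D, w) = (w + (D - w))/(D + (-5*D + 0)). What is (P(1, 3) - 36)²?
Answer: 21025/16 ≈ 1314.1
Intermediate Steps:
P(D, w) = -¼ (P(D, w) = D/(D - 5*D) = D/((-4*D)) = D*(-1/(4*D)) = -¼)
(P(1, 3) - 36)² = (-¼ - 36)² = (-145/4)² = 21025/16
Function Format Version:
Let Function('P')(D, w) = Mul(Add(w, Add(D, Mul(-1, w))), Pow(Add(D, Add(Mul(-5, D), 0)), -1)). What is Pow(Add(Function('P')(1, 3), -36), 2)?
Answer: Rational(21025, 16) ≈ 1314.1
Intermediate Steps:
Function('P')(D, w) = Rational(-1, 4) (Function('P')(D, w) = Mul(D, Pow(Add(D, Mul(-5, D)), -1)) = Mul(D, Pow(Mul(-4, D), -1)) = Mul(D, Mul(Rational(-1, 4), Pow(D, -1))) = Rational(-1, 4))
Pow(Add(Function('P')(1, 3), -36), 2) = Pow(Add(Rational(-1, 4), -36), 2) = Pow(Rational(-145, 4), 2) = Rational(21025, 16)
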